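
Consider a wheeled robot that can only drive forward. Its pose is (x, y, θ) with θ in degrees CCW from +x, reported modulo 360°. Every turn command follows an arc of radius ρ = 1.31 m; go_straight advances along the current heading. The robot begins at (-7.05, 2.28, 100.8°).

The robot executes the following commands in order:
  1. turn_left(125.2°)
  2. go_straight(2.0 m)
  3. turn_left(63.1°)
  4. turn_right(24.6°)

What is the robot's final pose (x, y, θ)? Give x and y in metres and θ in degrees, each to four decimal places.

set_pose: (x, y, θ) = (-7.0500, 2.2800, 100.8000°), ρ = 1.31
turn_left(125.2°): centre at ρ to the left, rotate +125.2° → (-9.2791, 2.9445, 226.0000°)
go_straight(2.0): x += 2.0·cos θ, y += 2.0·sin θ → (-10.6684, 1.5059, 226.0000°)
turn_left(63.1°): centre at ρ to the left, rotate +63.1° → (-10.9640, 0.1672, 289.1000°)
turn_right(24.6°): centre at ρ to the right, rotate −24.6° → (-10.8979, -0.3870, 264.5000°)

(-10.8979, -0.3870, 264.5000°)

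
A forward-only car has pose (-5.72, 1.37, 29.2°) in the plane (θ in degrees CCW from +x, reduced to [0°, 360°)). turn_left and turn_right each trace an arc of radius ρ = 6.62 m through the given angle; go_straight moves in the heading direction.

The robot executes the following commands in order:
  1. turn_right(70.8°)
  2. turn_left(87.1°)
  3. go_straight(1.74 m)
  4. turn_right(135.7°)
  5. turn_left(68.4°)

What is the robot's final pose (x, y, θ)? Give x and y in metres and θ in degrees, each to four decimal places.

set_pose: (x, y, θ) = (-5.7200, 1.3700, 29.2000°), ρ = 6.62
turn_right(70.8°): centre at ρ to the right, rotate −70.8° → (1.9048, 0.5417, -41.6000° ≡ 318.4000°)
turn_left(87.1°): centre at ρ to the left, rotate +87.1° → (11.0217, 0.8521, 405.5000° ≡ 45.5000°)
go_straight(1.74): x += 1.74·cos θ, y += 1.74·sin θ → (12.2413, 2.0931, 45.5000°)
turn_right(135.7°): centre at ρ to the right, rotate −135.7° → (23.5830, -2.5700, -90.2000° ≡ 269.8000°)
turn_left(68.4°): centre at ρ to the left, rotate +68.4° → (27.7445, -8.7397, 338.2000°)

(27.7445, -8.7397, 338.2000°)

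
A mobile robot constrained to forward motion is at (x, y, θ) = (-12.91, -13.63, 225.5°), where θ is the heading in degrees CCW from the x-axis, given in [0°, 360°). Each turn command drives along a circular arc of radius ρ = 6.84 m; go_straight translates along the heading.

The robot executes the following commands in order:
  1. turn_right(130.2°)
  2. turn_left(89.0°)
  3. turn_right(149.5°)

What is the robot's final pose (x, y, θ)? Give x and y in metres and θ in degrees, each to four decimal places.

(-36.3395, 9.1587, 34.8000°)

set_pose: (x, y, θ) = (-12.9100, -13.6300, 225.5000°), ρ = 6.84
turn_right(130.2°): centre at ρ to the right, rotate −130.2° → (-24.5994, -9.4676, 95.3000°)
turn_left(89.0°): centre at ρ to the left, rotate +89.0° → (-31.9230, -3.2787, 184.3000°)
turn_right(149.5°): centre at ρ to the right, rotate −149.5° → (-36.3395, 9.1587, 34.8000°)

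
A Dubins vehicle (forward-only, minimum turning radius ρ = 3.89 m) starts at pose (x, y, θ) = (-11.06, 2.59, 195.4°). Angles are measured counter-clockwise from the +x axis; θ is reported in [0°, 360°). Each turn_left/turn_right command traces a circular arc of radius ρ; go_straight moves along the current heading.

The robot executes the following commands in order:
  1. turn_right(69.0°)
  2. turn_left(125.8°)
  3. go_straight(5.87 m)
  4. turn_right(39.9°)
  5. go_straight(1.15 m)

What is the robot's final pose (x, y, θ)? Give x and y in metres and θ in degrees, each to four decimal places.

set_pose: (x, y, θ) = (-11.0600, 2.5900, 195.4000°), ρ = 3.89
turn_right(69.0°): centre at ρ to the right, rotate −69.0° → (-15.2241, 4.0319, 126.4000°)
turn_left(125.8°): centre at ρ to the left, rotate +125.8° → (-22.0589, 2.9127, 252.2000°)
go_straight(5.87): x += 5.87·cos θ, y += 5.87·sin θ → (-23.8533, -2.6763, 252.2000°)
turn_right(39.9°): centre at ρ to the right, rotate −39.9° → (-25.4785, -4.7752, 212.3000°)
go_straight(1.15): x += 1.15·cos θ, y += 1.15·sin θ → (-26.4505, -5.3897, 212.3000°)

(-26.4505, -5.3897, 212.3000°)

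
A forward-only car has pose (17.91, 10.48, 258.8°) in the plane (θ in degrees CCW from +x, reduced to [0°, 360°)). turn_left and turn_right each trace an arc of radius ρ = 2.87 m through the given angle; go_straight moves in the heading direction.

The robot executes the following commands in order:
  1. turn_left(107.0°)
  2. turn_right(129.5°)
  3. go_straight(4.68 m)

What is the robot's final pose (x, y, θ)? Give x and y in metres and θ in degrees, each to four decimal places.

set_pose: (x, y, θ) = (17.9100, 10.4800, 258.8000°), ρ = 2.87
turn_left(107.0°): centre at ρ to the left, rotate +107.0° → (21.0154, 7.0672, 365.8000° ≡ 5.8000°)
turn_right(129.5°): centre at ρ to the right, rotate −129.5° → (23.6931, 2.6195, -123.7000° ≡ 236.3000°)
go_straight(4.68): x += 4.68·cos θ, y += 4.68·sin θ → (21.0964, -1.2740, 236.3000°)

(21.0964, -1.2740, 236.3000°)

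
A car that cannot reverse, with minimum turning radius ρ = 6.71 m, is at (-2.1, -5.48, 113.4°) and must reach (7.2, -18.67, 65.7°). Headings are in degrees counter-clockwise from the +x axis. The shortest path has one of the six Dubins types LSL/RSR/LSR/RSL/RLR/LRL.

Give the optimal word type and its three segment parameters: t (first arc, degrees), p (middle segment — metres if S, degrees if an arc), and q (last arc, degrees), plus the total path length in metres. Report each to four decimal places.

LSL: t = 206.8728°, p = 12.1475 m, q = 105.4272°, L = 48.7215 m

Let ψ = atan2(Δy, Δx) = atan2(-13.19, 9.30) = -54.8131° be the start→goal bearing.
Normalize: d = |goal − start| / ρ = 16.138962/6.71 = 2.405210, α = (θ_start − ψ) mod 360° = 168.2131° = 2.935873 rad, β = (θ_goal − ψ) mod 360° = 120.5131° = 2.103351 rad.
Common terms: sin α = 0.204272, cos α = -0.978914, sin β = 0.861513, cos β = -0.507736, cos(α−β) = 0.673013, d² = 5.785037. Work in radians in the unit-radius frame; every candidate has L = ρ·(t + p + q).
LSL: p² = 2 + d² − 2cos(α−β) + 2d(sin α − sin β) = 3.277407; p = √p² = 1.810361; φ = atan2(cos β − cos α, d + sin α − sin β) = 0.263300 rad; t = (φ − α) mod 2π = 3.610612 rad, q = (β − φ) mod 2π = 1.840051 rad → L = 6.71·(3.610612 + 1.810361 + 1.840051) = 6.71·7.261024 = 48.721472 m
RSR: p² = 2 + d² − 2cos(α−β) + 2d(sin β − sin α) = 9.600618; p = √p² = 3.098486; φ = atan2(cos α − cos β, d − sin α + sin β) = -0.152660 rad; t = (α − φ) mod 2π = 3.088532 rad, q = (φ − β) mod 2π = 4.027175 rad → L = 6.71·(3.088532 + 3.098486 + 4.027175) = 6.71·10.214194 = 68.537240 m
LSR: p² = d² − 2 + 2cos(α−β) + 2d(sin α + sin β) = 10.257936; p = √p² = 3.202801; φ = atan2(−cos α − cos β, d + sin α + sin β) − atan2(−2, p) = 0.962874 rad; t = (φ − α) mod 2π = 4.310187 rad, q = (φ − β) mod 2π = 5.142709 rad → L = 6.71·(4.310187 + 3.202801 + 5.142709) = 6.71·12.655697 = 84.919724 m
RSL: p² = d² − 2 + 2cos(α−β) − 2d(sin α + sin β) = 0.004188; p = √p² = 0.064718; φ = atan2(cos α + cos β, d − sin α − sin β) − atan2(2, p) = -2.375895 rad; t = (α − φ) mod 2π = 5.311768 rad, q = (β − φ) mod 2π = 4.479245 rad → L = 6.71·(5.311768 + 0.064718 + 4.479245) = 6.71·9.855731 = 66.131953 m
RLR: c = (6 − d² + 2cos(α−β) + 2d(sin α − sin β))/8 = -0.200077; p = 2π − arccos c = 4.510952 rad; φ = atan2(cos α − cos β, d − sin α + sin β) = -0.152660 rad; t = (α − φ + p/2) mod 2π = 5.344008 rad, q = (α − β − t + p) mod 2π = 6.282651 rad → L = 6.71·(5.344008 + 4.510952 + 6.282651) = 6.71·16.137612 = 108.283375 m
LRL: c = (6 − d² + 2cos(α−β) − 2d(sin α − sin β))/8 = 0.590324; p = 2π − arccos c = 5.343849 rad; φ = atan2(cos β − cos α, d + sin α − sin β) = 0.263300 rad; t = (φ − α + p/2) mod 2π = 6.282537 rad, q = (β − α − t + p) mod 2π = 4.511976 rad → L = 6.71·(6.282537 + 5.343849 + 4.511976) = 6.71·16.138362 = 108.288409 m
Shortest: LSL with L = 48.721472 m ≈ 48.7215 m
Convert LSL to answer units (arcs ×180/π): t = 3.610612·180/π = 206.8728°, p = ρ·p = 6.71·1.810361 = 12.1475 m, q = 1.840051·180/π = 105.4272°, L = 48.7215 m.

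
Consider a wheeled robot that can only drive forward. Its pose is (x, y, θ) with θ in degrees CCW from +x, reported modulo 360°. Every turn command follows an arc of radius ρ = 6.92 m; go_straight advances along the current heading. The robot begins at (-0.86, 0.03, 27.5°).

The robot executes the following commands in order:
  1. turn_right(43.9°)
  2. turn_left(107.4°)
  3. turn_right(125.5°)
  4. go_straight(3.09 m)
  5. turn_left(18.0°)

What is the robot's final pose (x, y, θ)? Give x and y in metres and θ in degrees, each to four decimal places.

(28.5010, 10.4310, 343.5000°)

set_pose: (x, y, θ) = (-0.8600, 0.0300, 27.5000°), ρ = 6.92
turn_right(43.9°): centre at ρ to the right, rotate −43.9° → (4.2891, 0.5303, -16.4000° ≡ 343.6000°)
turn_left(107.4°): centre at ρ to the left, rotate +107.4° → (13.1619, 7.2896, 451.0000° ≡ 91.0000°)
turn_right(125.5°): centre at ρ to the right, rotate −125.5° → (24.0003, 13.1133, -34.5000° ≡ 325.5000°)
go_straight(3.09): x += 3.09·cos θ, y += 3.09·sin θ → (26.5469, 11.3631, 325.5000°)
turn_left(18.0°): centre at ρ to the left, rotate +18.0° → (28.5010, 10.4310, 343.5000°)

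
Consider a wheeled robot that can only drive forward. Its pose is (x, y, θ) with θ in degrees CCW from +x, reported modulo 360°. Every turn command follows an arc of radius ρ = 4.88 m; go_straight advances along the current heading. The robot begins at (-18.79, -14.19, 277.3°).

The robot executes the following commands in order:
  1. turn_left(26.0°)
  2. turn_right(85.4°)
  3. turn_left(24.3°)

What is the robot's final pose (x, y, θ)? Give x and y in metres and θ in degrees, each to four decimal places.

(-20.4284, -24.3539, 242.2000°)

set_pose: (x, y, θ) = (-18.7900, -14.1900, 277.3000°), ρ = 4.88
turn_left(26.0°): centre at ρ to the left, rotate +26.0° → (-18.0283, -16.2492, 303.3000°)
turn_right(85.4°): centre at ρ to the right, rotate −85.4° → (-19.1093, -22.7791, 217.9000°)
turn_left(24.3°): centre at ρ to the left, rotate +24.3° → (-20.4284, -24.3539, 242.2000°)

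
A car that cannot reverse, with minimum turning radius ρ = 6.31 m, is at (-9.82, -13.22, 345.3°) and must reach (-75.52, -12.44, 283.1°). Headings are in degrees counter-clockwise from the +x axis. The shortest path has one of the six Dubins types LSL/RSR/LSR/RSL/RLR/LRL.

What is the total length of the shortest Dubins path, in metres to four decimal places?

Let ψ = atan2(Δy, Δx) = atan2(0.78, -65.70) = 179.3198° be the start→goal bearing.
Normalize: d = |goal − start| / ρ = 65.704630/6.31 = 10.412778, α = (θ_start − ψ) mod 360° = 165.9802° = 2.896901 rad, β = (θ_goal − ψ) mod 360° = 103.7802° = 1.811306 rad.
Common terms: sin α = 0.242257, cos α = -0.970212, sin β = 0.971217, cos β = -0.238198, cos(α−β) = 0.466387, d² = 108.425948. Work in radians in the unit-radius frame; every candidate has L = ρ·(t + p + q).
LSL: p² = 2 + d² − 2cos(α−β) + 2d(sin α − sin β) = 94.312191; p = √p² = 9.711446; φ = atan2(cos β − cos α, d + sin α − sin β) = 0.075448 rad; t = (φ − α) mod 2π = 3.461732 rad, q = (β − φ) mod 2π = 1.735858 rad → L = 6.31·(3.461732 + 9.711446 + 1.735858) = 6.31·14.909037 = 94.076023 m
RSR: p² = 2 + d² − 2cos(α−β) + 2d(sin β − sin α) = 124.674159; p = √p² = 11.165758; φ = atan2(cos α − cos β, d − sin α + sin β) = -0.065606 rad; t = (α − φ) mod 2π = 2.962507 rad, q = (φ − β) mod 2π = 4.406273 rad → L = 6.31·(2.962507 + 11.165758 + 4.406273) = 6.31·18.534538 = 116.952938 m
LSR: p² = d² − 2 + 2cos(α−β) + 2d(sin α + sin β) = 132.629993; p = √p² = 11.516510; φ = atan2(−cos α − cos β, d + sin α + sin β) − atan2(−2, p) = 0.275515 rad; t = (φ − α) mod 2π = 3.661799 rad, q = (φ − β) mod 2π = 4.747394 rad → L = 6.31·(3.661799 + 11.516510 + 4.747394) = 6.31·19.925703 = 125.731187 m
RSL: p² = d² − 2 + 2cos(α−β) − 2d(sin α + sin β) = 82.087450; p = √p² = 9.060212; φ = atan2(cos α + cos β, d − sin α − sin β) − atan2(2, p) = -0.347872 rad; t = (α − φ) mod 2π = 3.244773 rad, q = (β − φ) mod 2π = 2.159178 rad → L = 6.31·(3.244773 + 9.060212 + 2.159178) = 6.31·14.464164 = 91.268873 m
RLR: c = (6 − d² + 2cos(α−β) + 2d(sin α − sin β))/8 = -14.584270, |c| > 1 → infeasible
LRL: c = (6 − d² + 2cos(α−β) − 2d(sin α − sin β))/8 = -10.789024, |c| > 1 → infeasible
Shortest: RSL with L = 91.268873 m ≈ 91.2689 m

91.2689 m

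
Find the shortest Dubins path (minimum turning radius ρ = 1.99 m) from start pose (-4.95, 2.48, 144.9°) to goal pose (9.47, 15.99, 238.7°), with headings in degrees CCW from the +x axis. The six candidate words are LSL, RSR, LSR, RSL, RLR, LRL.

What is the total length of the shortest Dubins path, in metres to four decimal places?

Let ψ = atan2(Δy, Δx) = atan2(13.51, 14.42) = 43.1339° be the start→goal bearing.
Normalize: d = |goal − start| / ρ = 19.759972/1.99 = 9.929634, α = (θ_start − ψ) mod 360° = 101.7661° = 1.776154 rad, β = (θ_goal − ψ) mod 360° = 195.5661° = 3.413273 rad.
Common terms: sin α = 0.978988, cos α = -0.203917, sin β = -0.268350, cos β = -0.963321, cos(α−β) = -0.066274, d² = 98.597636. Work in radians in the unit-radius frame; every candidate has L = ρ·(t + p + q).
LSL: p² = 2 + d² − 2cos(α−β) + 2d(sin α − sin β) = 125.501412; p = √p² = 11.202741; φ = atan2(cos β − cos α, d + sin α − sin β) = -0.067839 rad; t = (φ − α) mod 2π = 4.439192 rad, q = (β − φ) mod 2π = 3.481112 rad → L = 1.99·(4.439192 + 11.202741 + 3.481112) = 1.99·19.123045 = 38.054860 m
RSR: p² = 2 + d² − 2cos(α−β) + 2d(sin β − sin α) = 75.958957; p = √p² = 8.715444; φ = atan2(cos α − cos β, d − sin α + sin β) = 0.087244 rad; t = (α − φ) mod 2π = 1.688910 rad, q = (φ − β) mod 2π = 2.957156 rad → L = 1.99·(1.688910 + 8.715444 + 2.957156) = 1.99·13.361510 = 26.589405 m
LSR: p² = d² − 2 + 2cos(α−β) + 2d(sin α + sin β) = 110.577838; p = √p² = 10.515600; φ = atan2(−cos α − cos β, d + sin α + sin β) − atan2(−2, p) = 0.297212 rad; t = (φ − α) mod 2π = 4.804243 rad, q = (φ − β) mod 2π = 3.167125 rad → L = 1.99·(4.804243 + 10.515600 + 3.167125) = 1.99·18.486968 = 36.789066 m
RSL: p² = d² − 2 + 2cos(α−β) − 2d(sin α + sin β) = 82.352340; p = √p² = 9.074819; φ = atan2(cos α + cos β, d − sin α − sin β) − atan2(2, p) = -0.342865 rad; t = (α − φ) mod 2π = 2.119018 rad, q = (β − φ) mod 2π = 3.756137 rad → L = 1.99·(2.119018 + 9.074819 + 3.756137) = 1.99·14.949975 = 29.750449 m
RLR: c = (6 − d² + 2cos(α−β) + 2d(sin α − sin β))/8 = -8.494870, |c| > 1 → infeasible
LRL: c = (6 − d² + 2cos(α−β) − 2d(sin α − sin β))/8 = -14.687676, |c| > 1 → infeasible
Shortest: RSR with L = 26.589405 m ≈ 26.5894 m

26.5894 m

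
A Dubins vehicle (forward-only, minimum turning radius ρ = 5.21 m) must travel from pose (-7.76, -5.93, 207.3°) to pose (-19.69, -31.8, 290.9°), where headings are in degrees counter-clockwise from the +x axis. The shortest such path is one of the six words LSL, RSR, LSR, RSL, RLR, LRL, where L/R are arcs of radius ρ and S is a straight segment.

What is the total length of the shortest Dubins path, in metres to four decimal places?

Let ψ = atan2(Δy, Δx) = atan2(-25.87, -11.93) = -114.7569° be the start→goal bearing.
Normalize: d = |goal − start| / ρ = 28.488275/5.21 = 5.467999, α = (θ_start − ψ) mod 360° = 322.0569° = 5.620953 rad, β = (θ_goal − ψ) mod 360° = 45.6569° = 0.796863 rad.
Common terms: sin α = -0.614879, cos α = 0.788622, sin β = 0.715167, cos β = 0.698954, cos(α−β) = 0.111469, d² = 29.899013. Work in radians in the unit-radius frame; every candidate has L = ρ·(t + p + q).
LSL: p² = 2 + d² − 2cos(α−β) + 2d(sin α − sin β) = 17.130697; p = √p² = 4.138925; φ = atan2(cos β − cos α, d + sin α − sin β) = -0.021666 rad; t = (φ − α) mod 2π = 0.640566 rad, q = (β − φ) mod 2π = 0.818529 rad → L = 5.21·(0.640566 + 4.138925 + 0.818529) = 5.21·5.598020 = 29.165684 m
RSR: p² = 2 + d² − 2cos(α−β) + 2d(sin β − sin α) = 46.221453; p = √p² = 6.798636; φ = atan2(cos α − cos β, d − sin α + sin β) = 0.013189 rad; t = (α − φ) mod 2π = 5.607763 rad, q = (φ − β) mod 2π = 5.499512 rad → L = 5.21·(5.607763 + 6.798636 + 5.499512) = 5.21·17.905911 = 93.289799 m
LSR: p² = d² − 2 + 2cos(α−β) + 2d(sin α + sin β) = 29.218701; p = √p² = 5.405433; φ = atan2(−cos α − cos β, d + sin α + sin β) − atan2(−2, p) = 0.093323 rad; t = (φ − α) mod 2π = 0.755556 rad, q = (φ − β) mod 2π = 5.579646 rad → L = 5.21·(0.755556 + 5.405433 + 5.579646) = 5.21·11.740634 = 61.168704 m
RSL: p² = d² − 2 + 2cos(α−β) − 2d(sin α + sin β) = 27.025201; p = √p² = 5.198577; φ = atan2(cos α + cos β, d − sin α − sin β) − atan2(2, p) = -0.096916 rad; t = (α − φ) mod 2π = 5.717869 rad, q = (β − φ) mod 2π = 0.893779 rad → L = 5.21·(5.717869 + 5.198577 + 0.893779) = 5.21·11.810226 = 61.531275 m
RLR: c = (6 − d² + 2cos(α−β) + 2d(sin α − sin β))/8 = -4.777682, |c| > 1 → infeasible
LRL: c = (6 − d² + 2cos(α−β) − 2d(sin α − sin β))/8 = -1.141337, |c| > 1 → infeasible
Shortest: LSL with L = 29.165684 m ≈ 29.1657 m

29.1657 m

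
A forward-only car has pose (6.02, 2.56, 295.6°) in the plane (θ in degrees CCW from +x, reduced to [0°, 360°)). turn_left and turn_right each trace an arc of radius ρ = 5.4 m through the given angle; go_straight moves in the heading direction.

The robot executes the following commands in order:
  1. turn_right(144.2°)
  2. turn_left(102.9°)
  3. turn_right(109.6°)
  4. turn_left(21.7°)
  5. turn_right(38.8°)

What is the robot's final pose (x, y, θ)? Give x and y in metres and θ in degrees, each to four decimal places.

(-22.3965, -7.9449, 127.6000°)

set_pose: (x, y, θ) = (6.0200, 2.5600, 295.6000°), ρ = 5.4
turn_right(144.2°): centre at ρ to the right, rotate −144.2° → (-1.4348, -4.5144, 151.4000°)
turn_left(102.9°): centre at ρ to the left, rotate +102.9° → (-9.2183, -7.7942, 254.3000°)
turn_right(109.6°): centre at ρ to the right, rotate −109.6° → (-17.5373, -10.7401, 144.7000°)
turn_left(21.7°): centre at ρ to the left, rotate +21.7° → (-19.3879, -9.8987, 166.4000°)
turn_right(38.8°): centre at ρ to the right, rotate −38.8° → (-22.3965, -7.9449, 127.6000°)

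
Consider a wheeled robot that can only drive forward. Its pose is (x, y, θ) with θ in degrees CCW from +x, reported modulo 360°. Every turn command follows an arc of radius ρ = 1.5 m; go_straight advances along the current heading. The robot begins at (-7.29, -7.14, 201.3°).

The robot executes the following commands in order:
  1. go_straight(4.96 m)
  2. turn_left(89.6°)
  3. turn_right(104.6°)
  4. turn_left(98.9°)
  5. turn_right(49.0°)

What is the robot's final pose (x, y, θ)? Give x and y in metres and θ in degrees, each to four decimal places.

set_pose: (x, y, θ) = (-7.2900, -7.1400, 201.3000°), ρ = 1.5
go_straight(4.96): x += 4.96·cos θ, y += 4.96·sin θ → (-11.9112, -8.9417, 201.3000°)
turn_left(89.6°): centre at ρ to the left, rotate +89.6° → (-12.7676, -10.8744, 290.9000°)
turn_right(104.6°): centre at ρ to the right, rotate −104.6° → (-14.0043, -12.9004, 186.3000°)
turn_left(98.9°): centre at ρ to the left, rotate +98.9° → (-15.2872, -14.7846, 285.2000°)
turn_right(49.0°): centre at ρ to the right, rotate −49.0° → (-15.4883, -16.0124, 236.2000°)

(-15.4883, -16.0124, 236.2000°)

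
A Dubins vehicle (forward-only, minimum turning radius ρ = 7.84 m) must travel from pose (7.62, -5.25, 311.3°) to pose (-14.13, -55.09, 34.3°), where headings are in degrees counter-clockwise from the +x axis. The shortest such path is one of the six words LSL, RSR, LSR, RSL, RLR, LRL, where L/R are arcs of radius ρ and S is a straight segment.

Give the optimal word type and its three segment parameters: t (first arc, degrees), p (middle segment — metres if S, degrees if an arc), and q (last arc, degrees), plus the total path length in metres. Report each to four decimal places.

RSL: t = 90.5303°, p = 40.2956 m, q = 173.5303°, L = 76.4280 m

Let ψ = atan2(Δy, Δx) = atan2(-49.84, -21.75) = -113.5763° be the start→goal bearing.
Normalize: d = |goal − start| / ρ = 54.379115/7.84 = 6.936112, α = (θ_start − ψ) mod 360° = 64.8763° = 1.132305 rad, β = (θ_goal − ψ) mod 360° = 147.8763° = 2.580928 rad.
Common terms: sin α = 0.905393, cos α = 0.424574, sin β = 0.531749, cos β = -0.846902, cos(α−β) = 0.121869, d² = 48.109643. Work in radians in the unit-radius frame; every candidate has L = ρ·(t + p + q).
LSL: p² = 2 + d² − 2cos(α−β) + 2d(sin α − sin β) = 55.049178; p = √p² = 7.419513; φ = atan2(cos β − cos α, d + sin α − sin β) = -0.172219 rad; t = (φ − α) mod 2π = 4.978661 rad, q = (β − φ) mod 2π = 2.753147 rad → L = 7.84·(4.978661 + 7.419513 + 2.753147) = 7.84·15.151322 = 118.786364 m
RSR: p² = 2 + d² − 2cos(α−β) + 2d(sin β − sin α) = 44.682632; p = √p² = 6.684507; φ = atan2(cos α − cos β, d − sin α + sin β) = 0.191378 rad; t = (α − φ) mod 2π = 0.940926 rad, q = (φ − β) mod 2π = 3.893636 rad → L = 7.84·(0.940926 + 6.684507 + 3.893636) = 7.84·11.519069 = 90.309500 m
LSR: p² = d² − 2 + 2cos(α−β) + 2d(sin α + sin β) = 66.289741; p = √p² = 8.141851; φ = atan2(−cos α − cos β, d + sin α + sin β) − atan2(−2, p) = 0.291270 rad; t = (φ − α) mod 2π = 5.442151 rad, q = (φ − β) mod 2π = 3.993527 rad → L = 7.84·(5.442151 + 8.141851 + 3.993527) = 7.84·17.577529 = 137.807828 m
RSL: p² = d² − 2 + 2cos(α−β) − 2d(sin α + sin β) = 26.417024; p = √p² = 5.139749; φ = atan2(cos α + cos β, d − sin α − sin β) − atan2(2, p) = -0.447746 rad; t = (α − φ) mod 2π = 1.580051 rad, q = (β − φ) mod 2π = 3.028674 rad → L = 7.84·(1.580051 + 5.139749 + 3.028674) = 7.84·9.748475 = 76.428043 m
RLR: c = (6 − d² + 2cos(α−β) + 2d(sin α − sin β))/8 = -4.585329, |c| > 1 → infeasible
LRL: c = (6 − d² + 2cos(α−β) − 2d(sin α − sin β))/8 = -5.881147, |c| > 1 → infeasible
Shortest: RSL with L = 76.428043 m ≈ 76.4280 m
Convert RSL to answer units (arcs ×180/π): t = 1.580051·180/π = 90.5303°, p = ρ·p = 7.84·5.139749 = 40.2956 m, q = 3.028674·180/π = 173.5303°, L = 76.4280 m.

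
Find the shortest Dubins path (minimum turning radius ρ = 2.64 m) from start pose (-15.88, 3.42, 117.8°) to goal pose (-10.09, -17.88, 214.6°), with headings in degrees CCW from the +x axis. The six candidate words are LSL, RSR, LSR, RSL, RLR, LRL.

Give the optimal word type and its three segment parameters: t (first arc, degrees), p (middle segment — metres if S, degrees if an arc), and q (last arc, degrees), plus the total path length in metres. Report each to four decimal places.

Let ψ = atan2(Δy, Δx) = atan2(-21.30, 5.79) = -74.7927° be the start→goal bearing.
Normalize: d = |goal − start| / ρ = 22.072927/2.64 = 8.360957, α = (θ_start − ψ) mod 360° = 192.5927° = 3.361377 rad, β = (θ_goal − ψ) mod 360° = 289.3927° = 5.050855 rad.
Common terms: sin α = -0.218019, cos α = -0.975945, sin β = -0.943265, cos β = 0.332041, cos(α−β) = -0.118404, d² = 69.905604. Work in radians in the unit-radius frame; every candidate has L = ρ·(t + p + q).
LSL: p² = 2 + d² − 2cos(α−β) + 2d(sin α − sin β) = 84.269919; p = √p² = 9.179865; φ = atan2(cos β − cos α, d + sin α − sin β) = 0.142971 rad; t = (φ − α) mod 2π = 3.064779 rad, q = (β − φ) mod 2π = 4.907885 rad → L = 2.64·(3.064779 + 9.179865 + 4.907885) = 2.64·17.152529 = 45.282676 m
RSR: p² = 2 + d² − 2cos(α−β) + 2d(sin β − sin α) = 60.014906; p = √p² = 7.746929; φ = atan2(cos α − cos β, d − sin α + sin β) = -0.169652 rad; t = (α − φ) mod 2π = 3.531028 rad, q = (φ − β) mod 2π = 1.062678 rad → L = 2.64·(3.531028 + 7.746929 + 1.062678) = 2.64·12.340635 = 32.579277 m
LSR: p² = d² − 2 + 2cos(α−β) + 2d(sin α + sin β) = 48.249909; p = √p² = 6.946215; φ = atan2(−cos α − cos β, d + sin α + sin β) − atan2(−2, p) = 0.369542 rad; t = (φ − α) mod 2π = 3.291350 rad, q = (φ − β) mod 2π = 1.601872 rad → L = 2.64·(3.291350 + 6.946215 + 1.601872) = 2.64·11.839437 = 31.256115 m
RSL: p² = d² − 2 + 2cos(α−β) − 2d(sin α + sin β) = 87.087684; p = √p² = 9.332078; φ = atan2(cos α + cos β, d − sin α − sin β) − atan2(2, p) = -0.278639 rad; t = (α − φ) mod 2π = 3.640016 rad, q = (β − φ) mod 2π = 5.329494 rad → L = 2.64·(3.640016 + 9.332078 + 5.329494) = 2.64·18.301588 = 48.316193 m
RLR: c = (6 − d² + 2cos(α−β) + 2d(sin α − sin β))/8 = -6.501863, |c| > 1 → infeasible
LRL: c = (6 − d² + 2cos(α−β) − 2d(sin α − sin β))/8 = -9.533740, |c| > 1 → infeasible
Shortest: LSR with L = 31.256115 m ≈ 31.2561 m
Convert LSR to answer units (arcs ×180/π): t = 3.291350·180/π = 188.5805°, p = ρ·p = 2.64·6.946215 = 18.3380 m, q = 1.601872·180/π = 91.7805°, L = 31.2561 m.

LSR: t = 188.5805°, p = 18.3380 m, q = 91.7805°, L = 31.2561 m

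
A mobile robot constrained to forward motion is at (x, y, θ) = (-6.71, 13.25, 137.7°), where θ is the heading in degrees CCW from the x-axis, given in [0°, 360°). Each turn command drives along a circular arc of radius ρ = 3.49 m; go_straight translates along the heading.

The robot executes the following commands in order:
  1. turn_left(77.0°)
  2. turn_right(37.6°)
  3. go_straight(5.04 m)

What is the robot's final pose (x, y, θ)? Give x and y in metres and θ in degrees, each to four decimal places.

set_pose: (x, y, θ) = (-6.7100, 13.2500, 137.7000°), ρ = 3.49
turn_left(77.0°): centre at ρ to the left, rotate +77.0° → (-11.0456, 13.5380, 214.7000°)
turn_right(37.6°): centre at ρ to the right, rotate −37.6° → (-13.2090, 12.9217, 177.1000°)
go_straight(5.04): x += 5.04·cos θ, y += 5.04·sin θ → (-18.2425, 13.1767, 177.1000°)

(-18.2425, 13.1767, 177.1000°)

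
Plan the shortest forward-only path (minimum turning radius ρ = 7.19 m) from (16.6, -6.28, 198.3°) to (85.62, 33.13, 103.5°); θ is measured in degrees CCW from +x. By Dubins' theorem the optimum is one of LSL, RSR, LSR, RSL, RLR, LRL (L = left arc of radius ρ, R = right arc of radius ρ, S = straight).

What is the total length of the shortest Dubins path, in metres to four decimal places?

Let ψ = atan2(Δy, Δx) = atan2(39.41, 69.02) = 29.7261° be the start→goal bearing.
Normalize: d = |goal − start| / ρ = 79.478981/7.19 = 11.054100, α = (θ_start − ψ) mod 360° = 168.5739° = 2.942170 rad, β = (θ_goal − ψ) mod 360° = 73.7739° = 1.287597 rad.
Common terms: sin α = 0.198104, cos α = -0.980181, sin β = 0.960166, cos β = 0.279429, cos(α−β) = -0.083678, d² = 122.193134. Work in radians in the unit-radius frame; every candidate has L = ρ·(t + p + q).
LSL: p² = 2 + d² − 2cos(α−β) + 2d(sin α − sin β) = 107.512658; p = √p² = 10.368831; φ = atan2(cos β − cos α, d + sin α − sin β) = 0.121781 rad; t = (φ − α) mod 2π = 3.462797 rad, q = (β − φ) mod 2π = 1.165816 rad → L = 7.19·(3.462797 + 10.368831 + 1.165816) = 7.19·14.997444 = 107.831624 m
RSR: p² = 2 + d² − 2cos(α−β) + 2d(sin β − sin α) = 141.208322; p = √p² = 11.883111; φ = atan2(cos α − cos β, d − sin α + sin β) = -0.106200 rad; t = (α − φ) mod 2π = 3.048369 rad, q = (φ − β) mod 2π = 4.889388 rad → L = 7.19·(3.048369 + 11.883111 + 4.889388) = 7.19·19.820868 = 142.512043 m
LSR: p² = d² − 2 + 2cos(α−β) + 2d(sin α + sin β) = 145.633053; p = √p² = 12.067852; φ = atan2(−cos α − cos β, d + sin α + sin β) − atan2(−2, p) = 0.221554 rad; t = (φ − α) mod 2π = 3.562570 rad, q = (φ − β) mod 2π = 5.217142 rad → L = 7.19·(3.562570 + 12.067852 + 5.217142) = 7.19·20.847565 = 149.893990 m
RSL: p² = d² − 2 + 2cos(α−β) − 2d(sin α + sin β) = 94.418504; p = √p² = 9.716918; φ = atan2(cos α + cos β, d − sin α − sin β) − atan2(2, p) = -0.273687 rad; t = (α − φ) mod 2π = 3.215856 rad, q = (β − φ) mod 2π = 1.561284 rad → L = 7.19·(3.215856 + 9.716918 + 1.561284) = 7.19·14.494059 = 104.212281 m
RLR: c = (6 − d² + 2cos(α−β) + 2d(sin α − sin β))/8 = -16.651040, |c| > 1 → infeasible
LRL: c = (6 − d² + 2cos(α−β) − 2d(sin α − sin β))/8 = -12.439082, |c| > 1 → infeasible
Shortest: RSL with L = 104.212281 m ≈ 104.2123 m

104.2123 m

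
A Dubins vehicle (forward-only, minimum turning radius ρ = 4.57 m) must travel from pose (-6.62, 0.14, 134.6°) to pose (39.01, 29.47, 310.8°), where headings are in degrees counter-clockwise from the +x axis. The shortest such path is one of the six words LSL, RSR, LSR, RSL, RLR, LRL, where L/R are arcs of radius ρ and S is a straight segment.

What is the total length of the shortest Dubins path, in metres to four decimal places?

59.9341 m

Let ψ = atan2(Δy, Δx) = atan2(29.33, 45.63) = 32.7321° be the start→goal bearing.
Normalize: d = |goal − start| / ρ = 54.243394/4.57 = 11.869452, α = (θ_start − ψ) mod 360° = 101.8679° = 1.777931 rad, β = (θ_goal − ψ) mod 360° = 278.0679° = 4.853201 rad.
Common terms: sin α = 0.978624, cos α = -0.205657, sin β = -0.990102, cos β = 0.140347, cos(α−β) = -0.997801, d² = 140.883883. Work in radians in the unit-radius frame; every candidate has L = ρ·(t + p + q).
LSL: p² = 2 + d² − 2cos(α−β) + 2d(sin α − sin β) = 191.614894; p = √p² = 13.842503; φ = atan2(cos β − cos α, d + sin α − sin β) = 0.024998 rad; t = (φ − α) mod 2π = 4.530253 rad, q = (β − φ) mod 2π = 4.828203 rad → L = 4.57·(4.530253 + 13.842503 + 4.828203) = 4.57·23.200959 = 106.028381 m
RSR: p² = 2 + d² − 2cos(α−β) + 2d(sin β − sin α) = 98.144077; p = √p² = 9.906769; φ = atan2(cos α − cos β, d − sin α + sin β) = -0.034933 rad; t = (α − φ) mod 2π = 1.812864 rad, q = (φ − β) mod 2π = 1.395051 rad → L = 4.57·(1.812864 + 9.906769 + 1.395051) = 4.57·13.114684 = 59.934108 m
LSR: p² = d² − 2 + 2cos(α−β) + 2d(sin α + sin β) = 136.615801; p = √p² = 11.688276; φ = atan2(−cos α − cos β, d + sin α + sin β) − atan2(−2, p) = 0.174978 rad; t = (φ − α) mod 2π = 4.680232 rad, q = (φ − β) mod 2π = 1.604962 rad → L = 4.57·(4.680232 + 11.688276 + 1.604962) = 4.57·17.973470 = 82.138760 m
RSL: p² = d² − 2 + 2cos(α−β) − 2d(sin α + sin β) = 137.160758; p = √p² = 11.711565; φ = atan2(cos α + cos β, d − sin α − sin β) − atan2(2, p) = -0.174637 rad; t = (α − φ) mod 2π = 1.952568 rad, q = (β − φ) mod 2π = 5.027838 rad → L = 4.57·(1.952568 + 11.711565 + 5.027838) = 4.57·18.691971 = 85.422307 m
RLR: c = (6 − d² + 2cos(α−β) + 2d(sin α − sin β))/8 = -11.268010, |c| > 1 → infeasible
LRL: c = (6 − d² + 2cos(α−β) − 2d(sin α − sin β))/8 = -22.951862, |c| > 1 → infeasible
Shortest: RSR with L = 59.934108 m ≈ 59.9341 m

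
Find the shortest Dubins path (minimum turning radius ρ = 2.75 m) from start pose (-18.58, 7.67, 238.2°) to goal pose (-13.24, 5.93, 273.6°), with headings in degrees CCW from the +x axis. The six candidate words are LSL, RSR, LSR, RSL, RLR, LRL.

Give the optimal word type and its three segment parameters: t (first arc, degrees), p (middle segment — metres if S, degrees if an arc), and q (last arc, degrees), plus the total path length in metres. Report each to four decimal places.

Let ψ = atan2(Δy, Δx) = atan2(-1.74, 5.34) = -18.0478° be the start→goal bearing.
Normalize: d = |goal − start| / ρ = 5.616333/2.75 = 2.042303, α = (θ_start − ψ) mod 360° = 256.2478° = 4.472368 rad, β = (θ_goal − ψ) mod 360° = 291.6478° = 5.090215 rad.
Common terms: sin α = -0.971333, cos α = -0.237723, sin β = -0.929469, cos β = 0.368900, cos(α−β) = 0.815128, d² = 4.171002. Work in radians in the unit-radius frame; every candidate has L = ρ·(t + p + q).
LSL: p² = 2 + d² − 2cos(α−β) + 2d(sin α − sin β) = 4.369748; p = √p² = 2.090394; φ = atan2(cos β − cos α, d + sin α − sin β) = 0.294431 rad; t = (φ − α) mod 2π = 2.105248 rad, q = (β − φ) mod 2π = 4.795783 rad → L = 2.75·(2.105248 + 2.090394 + 4.795783) = 2.75·8.991426 = 24.726421 m
RSR: p² = 2 + d² − 2cos(α−β) + 2d(sin β − sin α) = 4.711744; p = √p² = 2.170655; φ = atan2(cos α − cos β, d − sin α + sin β) = -0.283237 rad; t = (α − φ) mod 2π = 4.755606 rad, q = (φ − β) mod 2π = 0.909733 rad → L = 2.75·(4.755606 + 2.170655 + 0.909733) = 2.75·7.835994 = 21.548984 m
LSR: p² = d² − 2 + 2cos(α−β) + 2d(sin α + sin β) = -3.962770 < 0 → infeasible
RSL: p² = d² − 2 + 2cos(α−β) − 2d(sin α + sin β) = 11.565284; p = √p² = 3.400777; φ = atan2(cos α + cos β, d − sin α − sin β) − atan2(2, p) = -0.498369 rad; t = (α − φ) mod 2π = 4.970737 rad, q = (β − φ) mod 2π = 5.588584 rad → L = 2.75·(4.970737 + 3.400777 + 5.588584) = 2.75·13.960098 = 38.390269 m
RLR: c = (6 − d² + 2cos(α−β) + 2d(sin α − sin β))/8 = 0.411032; p = 2π − arccos c = 5.135975 rad; φ = atan2(cos α − cos β, d − sin α + sin β) = -0.283237 rad; t = (α − φ + p/2) mod 2π = 1.040408 rad, q = (α − β − t + p) mod 2π = 3.477721 rad → L = 2.75·(1.040408 + 5.135975 + 3.477721) = 2.75·9.654103 = 26.548783 m
LRL: c = (6 − d² + 2cos(α−β) − 2d(sin α − sin β))/8 = 0.453782; p = 2π − arccos c = 5.183393 rad; φ = atan2(cos β − cos α, d + sin α − sin β) = 0.294431 rad; t = (φ − α + p/2) mod 2π = 4.696945 rad, q = (β − α − t + p) mod 2π = 1.104295 rad → L = 2.75·(4.696945 + 5.183393 + 1.104295) = 2.75·10.984633 = 30.207742 m
Shortest: RSR with L = 21.548984 m ≈ 21.5490 m
Convert RSR to answer units (arcs ×180/π): t = 4.755606·180/π = 272.4761°, p = ρ·p = 2.75·2.170655 = 5.9693 m, q = 0.909733·180/π = 52.1239°, L = 21.5490 m.

RSR: t = 272.4761°, p = 5.9693 m, q = 52.1239°, L = 21.5490 m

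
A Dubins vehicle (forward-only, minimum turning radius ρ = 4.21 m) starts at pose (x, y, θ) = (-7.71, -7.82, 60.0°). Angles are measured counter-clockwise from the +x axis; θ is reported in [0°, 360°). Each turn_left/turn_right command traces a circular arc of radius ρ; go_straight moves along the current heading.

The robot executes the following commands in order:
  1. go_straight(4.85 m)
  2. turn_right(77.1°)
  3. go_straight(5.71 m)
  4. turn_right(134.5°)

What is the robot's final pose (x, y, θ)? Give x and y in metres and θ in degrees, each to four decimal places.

set_pose: (x, y, θ) = (-7.7100, -7.8200, 60.0000°), ρ = 4.21
go_straight(4.85): x += 4.85·cos θ, y += 4.85·sin θ → (-5.2850, -3.6198, 60.0000°)
turn_right(77.1°): centre at ρ to the right, rotate −77.1° → (-0.4011, -1.7009, -17.1000° ≡ 342.9000°)
go_straight(5.71): x += 5.71·cos θ, y += 5.71·sin θ → (5.0565, -3.3799, 342.9000°)
turn_right(134.5°): centre at ρ to the right, rotate −134.5° → (5.8209, -11.1071, 208.4000°)

(5.8209, -11.1071, 208.4000°)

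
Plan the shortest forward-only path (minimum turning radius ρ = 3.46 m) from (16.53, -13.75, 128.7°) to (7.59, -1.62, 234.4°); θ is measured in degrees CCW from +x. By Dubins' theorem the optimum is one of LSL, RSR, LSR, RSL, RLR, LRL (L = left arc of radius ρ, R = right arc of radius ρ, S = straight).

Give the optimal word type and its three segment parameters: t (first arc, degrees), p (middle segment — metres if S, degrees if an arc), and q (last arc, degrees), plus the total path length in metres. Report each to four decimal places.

RSL: t = 26.3394°, p = 9.6577 m, q = 132.0394°, L = 19.2219 m

Let ψ = atan2(Δy, Δx) = atan2(12.13, -8.94) = 126.3908° be the start→goal bearing.
Normalize: d = |goal − start| / ρ = 15.068527/3.46 = 4.355066, α = (θ_start − ψ) mod 360° = 2.3092° = 0.040303 rad, β = (θ_goal − ψ) mod 360° = 108.0092° = 1.885116 rad.
Common terms: sin α = 0.040292, cos α = 0.999188, sin β = 0.951007, cos β = -0.309170, cos(α−β) = -0.270600, d² = 18.966596. Work in radians in the unit-radius frame; every candidate has L = ρ·(t + p + q).
LSL: p² = 2 + d² − 2cos(α−β) + 2d(sin α − sin β) = 13.575354; p = √p² = 3.684475; φ = atan2(cos β − cos α, d + sin α − sin β) = -0.363021 rad; t = (φ − α) mod 2π = 5.879861 rad, q = (β − φ) mod 2π = 2.248137 rad → L = 3.46·(5.879861 + 3.684475 + 2.248137) = 3.46·11.812473 = 40.871157 m
RSR: p² = 2 + d² − 2cos(α−β) + 2d(sin β − sin α) = 29.440240; p = √p² = 5.425886; φ = atan2(cos α − cos β, d − sin α + sin β) = 0.243533 rad; t = (α − φ) mod 2π = 6.079956 rad, q = (φ − β) mod 2π = 4.641602 rad → L = 3.46·(6.079956 + 5.425886 + 4.641602) = 3.46·16.147444 = 55.870155 m
LSR: p² = d² − 2 + 2cos(α−β) + 2d(sin α + sin β) = 25.059741; p = √p² = 5.005971; φ = atan2(−cos α − cos β, d + sin α + sin β) − atan2(−2, p) = 0.251742 rad; t = (φ − α) mod 2π = 0.211438 rad, q = (φ − β) mod 2π = 4.649811 rad → L = 3.46·(0.211438 + 5.005971 + 4.649811) = 3.46·9.867219 = 34.140579 m
RSL: p² = d² − 2 + 2cos(α−β) − 2d(sin α + sin β) = 7.791049; p = √p² = 2.791245; φ = atan2(cos α + cos β, d − sin α − sin β) − atan2(2, p) = -0.419406 rad; t = (α − φ) mod 2π = 0.459709 rad, q = (β − φ) mod 2π = 2.304522 rad → L = 3.46·(0.459709 + 2.791245 + 2.304522) = 3.46·5.555476 = 19.221946 m
RLR: c = (6 − d² + 2cos(α−β) + 2d(sin α − sin β))/8 = -2.680030, |c| > 1 → infeasible
LRL: c = (6 − d² + 2cos(α−β) − 2d(sin α − sin β))/8 = -0.696919; p = 2π − arccos c = 3.941296 rad; φ = atan2(cos β − cos α, d + sin α − sin β) = -0.363021 rad; t = (φ − α + p/2) mod 2π = 1.567324 rad, q = (β − α − t + p) mod 2π = 4.218786 rad → L = 3.46·(1.567324 + 3.941296 + 4.218786) = 3.46·9.727406 = 33.656824 m
Shortest: RSL with L = 19.221946 m ≈ 19.2219 m
Convert RSL to answer units (arcs ×180/π): t = 0.459709·180/π = 26.3394°, p = ρ·p = 3.46·2.791245 = 9.6577 m, q = 2.304522·180/π = 132.0394°, L = 19.2219 m.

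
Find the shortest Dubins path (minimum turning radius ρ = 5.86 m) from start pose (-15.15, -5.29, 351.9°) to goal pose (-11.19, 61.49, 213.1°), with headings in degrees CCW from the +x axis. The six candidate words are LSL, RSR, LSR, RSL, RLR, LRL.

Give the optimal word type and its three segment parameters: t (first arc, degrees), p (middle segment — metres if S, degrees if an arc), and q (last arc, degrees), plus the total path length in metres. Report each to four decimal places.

LSL: t = 91.6543°, p = 56.4261 m, q = 129.5457°, L = 79.0496 m

Let ψ = atan2(Δy, Δx) = atan2(66.78, 3.96) = 86.6064° be the start→goal bearing.
Normalize: d = |goal − start| / ρ = 66.897309/5.86 = 11.415923, α = (θ_start − ψ) mod 360° = 265.2936° = 4.630247 rad, β = (θ_goal − ψ) mod 360° = 126.4936° = 2.207730 rad.
Common terms: sin α = -0.996628, cos α = -0.082049, sin β = 0.803923, cos β = -0.594733, cos(α−β) = -0.752415, d² = 130.323300. Work in radians in the unit-radius frame; every candidate has L = ρ·(t + p + q).
LSL: p² = 2 + d² − 2cos(α−β) + 2d(sin α − sin β) = 92.718218; p = √p² = 9.629030; φ = atan2(cos β − cos α, d + sin α − sin β) = -0.053269 rad; t = (φ − α) mod 2π = 1.599669 rad, q = (β − φ) mod 2π = 2.260999 rad → L = 5.86·(1.599669 + 9.629030 + 2.260999) = 5.86·13.489698 = 79.049632 m
RSR: p² = 2 + d² − 2cos(α−β) + 2d(sin β − sin α) = 174.938042; p = √p² = 13.226415; φ = atan2(cos α − cos β, d − sin α + sin β) = 0.038772 rad; t = (α − φ) mod 2π = 4.591475 rad, q = (φ − β) mod 2π = 4.114227 rad → L = 5.86·(4.591475 + 13.226415 + 4.114227) = 5.86·21.932117 = 128.522205 m
LSR: p² = d² − 2 + 2cos(α−β) + 2d(sin α + sin β) = 122.418656; p = √p² = 11.064296; φ = atan2(−cos α − cos β, d + sin α + sin β) − atan2(−2, p) = 0.239060 rad; t = (φ − α) mod 2π = 1.891998 rad, q = (φ − β) mod 2π = 4.314515 rad → L = 5.86·(1.891998 + 11.064296 + 4.314515) = 5.86·17.270809 = 101.206941 m
RSL: p² = d² − 2 + 2cos(α−β) − 2d(sin α + sin β) = 131.218285; p = √p² = 11.455055; φ = atan2(cos α + cos β, d − sin α − sin β) − atan2(2, p) = -0.231087 rad; t = (α − φ) mod 2π = 4.861334 rad, q = (β − φ) mod 2π = 2.438817 rad → L = 5.86·(4.861334 + 11.455055 + 2.438817) = 5.86·18.755207 = 109.905510 m
RLR: c = (6 − d² + 2cos(α−β) + 2d(sin α − sin β))/8 = -20.867255, |c| > 1 → infeasible
LRL: c = (6 − d² + 2cos(α−β) − 2d(sin α − sin β))/8 = -10.589777, |c| > 1 → infeasible
Shortest: LSL with L = 79.049632 m ≈ 79.0496 m
Convert LSL to answer units (arcs ×180/π): t = 1.599669·180/π = 91.6543°, p = ρ·p = 5.86·9.629030 = 56.4261 m, q = 2.260999·180/π = 129.5457°, L = 79.0496 m.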